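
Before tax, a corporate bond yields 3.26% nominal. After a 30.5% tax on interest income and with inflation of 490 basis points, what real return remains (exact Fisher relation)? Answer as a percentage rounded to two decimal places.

After-tax nominal return = 3.26% × (1 − 0.305) = 2.2657%.
1 + r = 1.022657 / 1.04900 = 0.974888
After-tax real rate = 0.974888 − 1 → -2.51%.

-2.51%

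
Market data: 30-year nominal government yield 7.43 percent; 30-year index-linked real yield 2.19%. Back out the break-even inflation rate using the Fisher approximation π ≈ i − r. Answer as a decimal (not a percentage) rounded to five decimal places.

π ≈ i − r = 7.43% − 2.19% → 0.05240.

0.05240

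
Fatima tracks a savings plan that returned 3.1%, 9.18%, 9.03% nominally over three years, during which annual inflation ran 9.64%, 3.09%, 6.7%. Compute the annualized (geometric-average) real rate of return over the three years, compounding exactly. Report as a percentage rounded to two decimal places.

0.58%

Nominal growth factor = 1.0310 × 1.0918 × 1.0903 = 1.22729162
Price-level growth factor = 1.0964 × 1.0309 × 1.0670 = 1.20600744
Real growth factor = 1.22729162 / 1.20600744 = 1.01764846
Annualized real rate = 1.01764846^(1/3) − 1 = 0.5849% → 0.58%.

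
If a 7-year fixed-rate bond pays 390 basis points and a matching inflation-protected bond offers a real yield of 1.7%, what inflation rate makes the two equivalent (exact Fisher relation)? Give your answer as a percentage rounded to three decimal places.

(1 + π) = (1 + i)/(1 + r) = 1.03900 / 1.01700 = 1.021632
Break-even inflation = 1.021632 − 1 → 2.163%.

2.163%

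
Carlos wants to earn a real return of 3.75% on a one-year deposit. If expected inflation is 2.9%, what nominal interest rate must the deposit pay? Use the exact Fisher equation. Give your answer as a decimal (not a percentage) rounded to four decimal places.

(1 + i) = (1 + r)(1 + π) = 1.03750 × 1.02900 = 1.0675875
i = 1.0675875 − 1, so the required nominal rate is 0.0676.

0.0676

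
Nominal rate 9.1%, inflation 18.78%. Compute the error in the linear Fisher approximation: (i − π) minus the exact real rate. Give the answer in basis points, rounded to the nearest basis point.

-153 basis points

Approximate: r ≈ 9.100% − 18.780% = -9.6800%
Exact: (1 + 0.0910)/(1 + 0.1878) − 1 = -8.1495%
Error = -9.6800% − (-8.1495%) = -1.5305% → -153 basis points.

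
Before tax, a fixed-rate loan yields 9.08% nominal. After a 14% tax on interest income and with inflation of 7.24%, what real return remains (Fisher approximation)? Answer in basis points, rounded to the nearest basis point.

After-tax nominal return = 9.08% × (1 − 0.14) = 7.8088%.
r ≈ 7.8088% − 7.24% → 57 basis points.

57 basis points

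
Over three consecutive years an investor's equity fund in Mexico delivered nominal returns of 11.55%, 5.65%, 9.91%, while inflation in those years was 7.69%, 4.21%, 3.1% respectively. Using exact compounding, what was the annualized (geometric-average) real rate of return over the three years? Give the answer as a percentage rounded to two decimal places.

Nominal growth factor = 1.1155 × 1.0565 × 1.0991 = 1.29531765
Price-level growth factor = 1.0769 × 1.0421 × 1.0310 = 1.15702685
Real growth factor = 1.29531765 / 1.15702685 = 1.11952255
Annualized real rate = 1.11952255^(1/3) − 1 = 3.8351% → 3.84%.

3.84%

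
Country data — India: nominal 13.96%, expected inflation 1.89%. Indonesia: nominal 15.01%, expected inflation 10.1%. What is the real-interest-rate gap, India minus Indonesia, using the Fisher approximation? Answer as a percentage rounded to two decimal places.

India: 13.96% − 1.89% = 12.070%
Indonesia: 15.01% − 10.1% = 4.910%
Differential = 7.160% → 7.16%.

7.16%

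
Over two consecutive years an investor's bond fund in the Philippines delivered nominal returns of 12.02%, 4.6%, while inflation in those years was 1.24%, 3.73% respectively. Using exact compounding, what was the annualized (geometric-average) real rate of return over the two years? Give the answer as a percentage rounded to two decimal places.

5.63%

Nominal growth factor = 1.1202 × 1.0460 = 1.17172920
Price-level growth factor = 1.0124 × 1.0373 = 1.05016252
Real growth factor = 1.17172920 / 1.05016252 = 1.11575987
Annualized real rate = 1.11575987^(1/2) − 1 = 5.6295% → 5.63%.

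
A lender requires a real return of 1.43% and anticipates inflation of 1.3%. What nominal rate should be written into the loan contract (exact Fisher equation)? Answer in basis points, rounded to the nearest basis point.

(1 + i) = (1 + r)(1 + π) = 1.01430 × 1.01300 = 1.0274859
i = 1.0274859 − 1, so the required nominal rate is 275 basis points.

275 basis points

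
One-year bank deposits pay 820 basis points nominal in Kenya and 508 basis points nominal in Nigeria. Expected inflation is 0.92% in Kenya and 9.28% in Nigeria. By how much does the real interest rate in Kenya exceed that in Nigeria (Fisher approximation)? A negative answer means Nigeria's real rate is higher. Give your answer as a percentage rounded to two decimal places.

Kenya: 8.2% − 0.92% = 7.280%
Nigeria: 5.08% − 9.28% = -4.200%
Differential = 11.480% → 11.48%.

11.48%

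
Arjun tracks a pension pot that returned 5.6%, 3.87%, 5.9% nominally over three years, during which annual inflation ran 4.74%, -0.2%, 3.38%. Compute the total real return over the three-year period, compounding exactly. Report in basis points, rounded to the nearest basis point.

Compound the nominal returns: 1.0560 × 1.0387 × 1.0590 = 1.161582.
Compound inflation: 1.0474 × 0.9980 × 1.0338 = 1.080637.
Deflate: 1.161582 / 1.080637 = 1.074906.
Total real return = 1.074906 − 1 → 749 basis points.

749 basis points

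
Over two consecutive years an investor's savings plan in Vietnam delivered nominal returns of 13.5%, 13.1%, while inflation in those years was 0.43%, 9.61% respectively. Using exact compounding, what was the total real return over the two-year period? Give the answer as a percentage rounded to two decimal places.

Compound the nominal returns: 1.1350 × 1.1310 = 1.283685.
Compound inflation: 1.0043 × 1.0961 = 1.100813.
Deflate: 1.283685 / 1.100813 = 1.166124.
Total real return = 1.166124 − 1 → 16.61%.

16.61%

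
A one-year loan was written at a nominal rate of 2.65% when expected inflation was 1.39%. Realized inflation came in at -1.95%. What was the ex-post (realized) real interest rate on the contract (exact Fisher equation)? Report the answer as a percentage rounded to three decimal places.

4.691%

Ex-post: (1 + 0.0265)/(1 − 0.0195) − 1 = 4.69148%
So the realized real rate is 4.691%.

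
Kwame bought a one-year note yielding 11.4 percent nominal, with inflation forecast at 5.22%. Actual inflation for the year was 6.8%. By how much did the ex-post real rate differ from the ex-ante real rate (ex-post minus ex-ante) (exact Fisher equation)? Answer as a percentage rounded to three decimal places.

-1.566%

Ex-ante: (1 + 0.1140)/(1 + 0.0522) − 1 = 5.8734%
Ex-post: (1 + 0.1140)/(1 + 0.0680) − 1 = 4.3071%
Difference (ex-post − ex-ante) = -1.5663% → -1.566%.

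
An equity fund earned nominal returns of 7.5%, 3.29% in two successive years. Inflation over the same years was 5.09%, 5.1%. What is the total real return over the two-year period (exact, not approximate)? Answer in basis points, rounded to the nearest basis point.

53 basis points

Compound the nominal returns: 1.0750 × 1.0329 = 1.110368.
Compound inflation: 1.0509 × 1.0510 = 1.104496.
Deflate: 1.110368 / 1.104496 = 1.005316.
Total real return = 1.005316 − 1 → 53 basis points.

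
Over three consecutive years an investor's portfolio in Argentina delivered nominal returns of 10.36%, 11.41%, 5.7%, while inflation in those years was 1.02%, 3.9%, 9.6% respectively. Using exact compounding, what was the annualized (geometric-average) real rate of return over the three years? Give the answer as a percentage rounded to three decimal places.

Compound the nominal returns: 1.1036 × 1.1141 × 1.0570 = 1.29960344.
Compound inflation: 1.0102 × 1.0390 × 1.0960 = 1.15035919.
Deflate: 1.29960344 / 1.15035919 = 1.12973709.
Annualized real rate = 1.12973709^(1/3) − 1 = 4.1500% → 4.150%.

4.150%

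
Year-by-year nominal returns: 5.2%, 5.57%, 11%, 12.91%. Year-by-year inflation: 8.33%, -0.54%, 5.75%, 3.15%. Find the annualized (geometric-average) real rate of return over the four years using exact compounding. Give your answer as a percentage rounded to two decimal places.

Compound the nominal returns: 1.0520 × 1.0557 × 1.1100 × 1.1291 = 1.39191158.
Compound inflation: 1.0833 × 0.9946 × 1.0575 × 1.0315 = 1.17529478.
Deflate: 1.39191158 / 1.17529478 = 1.18430849.
Annualized real rate = 1.18430849^(1/4) − 1 = 4.3197% → 4.32%.

4.32%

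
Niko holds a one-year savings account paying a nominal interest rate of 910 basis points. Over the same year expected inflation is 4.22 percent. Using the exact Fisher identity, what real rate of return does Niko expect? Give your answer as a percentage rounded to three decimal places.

By the Fisher identity, 1 + r = (1 + i)/(1 + π).
1 + r = 1.09100 / 1.04220 = 1.046824
r = 1.046824 − 1 = 4.6824%, i.e. 4.682%.

4.682%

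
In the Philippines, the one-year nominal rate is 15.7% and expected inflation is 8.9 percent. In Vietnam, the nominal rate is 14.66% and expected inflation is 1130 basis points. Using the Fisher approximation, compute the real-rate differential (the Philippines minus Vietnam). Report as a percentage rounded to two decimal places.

The Philippines: 15.7% − 8.9% = 6.800%
Vietnam: 14.66% − 11.3% = 3.360%
Differential = 3.440% → 3.44%.

3.44%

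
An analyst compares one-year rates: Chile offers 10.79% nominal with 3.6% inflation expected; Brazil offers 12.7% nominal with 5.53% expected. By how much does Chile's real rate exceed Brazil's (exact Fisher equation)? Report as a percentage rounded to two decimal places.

Chile: (1 + 0.1079)/(1 + 0.0360) − 1 = 6.9402%
Brazil: (1 + 0.1270)/(1 + 0.0553) − 1 = 6.7943%
Differential = 6.9402% − 6.7943% = 0.1459% → 0.15%.

0.15%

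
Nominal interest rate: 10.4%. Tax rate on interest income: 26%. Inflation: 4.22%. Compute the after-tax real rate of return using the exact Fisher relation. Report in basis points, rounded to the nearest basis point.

After-tax nominal return = 10.4% × (1 − 0.26) = 7.6960%.
1 + r = 1.07696 / 1.04220 = 1.033353
After-tax real rate = 1.033353 − 1 → 334 basis points.

334 basis points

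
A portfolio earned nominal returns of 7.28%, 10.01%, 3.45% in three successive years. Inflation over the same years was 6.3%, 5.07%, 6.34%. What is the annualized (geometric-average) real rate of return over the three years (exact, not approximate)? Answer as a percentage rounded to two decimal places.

Compound the nominal returns: 1.0728 × 1.1001 × 1.0345 = 1.22090374.
Compound inflation: 1.0630 × 1.0507 × 1.0634 = 1.18770519.
Deflate: 1.22090374 / 1.18770519 = 1.02795185.
Annualized real rate = 1.02795185^(1/3) − 1 = 0.9232% → 0.92%.

0.92%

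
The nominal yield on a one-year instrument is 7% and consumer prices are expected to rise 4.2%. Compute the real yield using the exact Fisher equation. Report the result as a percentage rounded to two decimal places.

2.69%

1 + r = 1.07000 / 1.04200 = 1.026871
r = 1.026871 − 1 = 2.6871%, i.e. 2.69%.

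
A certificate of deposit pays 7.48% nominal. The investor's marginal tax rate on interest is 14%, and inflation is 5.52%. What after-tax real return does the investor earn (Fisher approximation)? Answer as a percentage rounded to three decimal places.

After-tax nominal return = 7.48% × (1 − 0.14) = 6.4328%.
r ≈ 6.4328% − 5.52% → 0.913%.

0.913%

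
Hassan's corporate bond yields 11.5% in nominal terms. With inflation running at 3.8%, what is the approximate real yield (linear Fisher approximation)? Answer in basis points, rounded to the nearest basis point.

770 basis points

r ≈ i − π = 11.5% − 3.8% = 770 basis points.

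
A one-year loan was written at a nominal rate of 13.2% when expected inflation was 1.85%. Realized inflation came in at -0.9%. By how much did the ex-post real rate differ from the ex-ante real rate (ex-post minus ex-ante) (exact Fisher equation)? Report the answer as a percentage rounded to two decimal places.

Ex-ante: (1 + 0.1320)/(1 + 0.0185) − 1 = 11.1438%
Ex-post: (1 + 0.1320)/(1 − 0.0090) − 1 = 14.2281%
Difference (ex-post − ex-ante) = 3.0842% → 3.08%.

3.08%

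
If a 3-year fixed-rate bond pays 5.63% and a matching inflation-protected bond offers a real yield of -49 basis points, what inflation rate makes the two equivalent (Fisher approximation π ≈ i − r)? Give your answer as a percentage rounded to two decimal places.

π ≈ i − r = 5.63% − (-0.49%) → 6.12%.

6.12%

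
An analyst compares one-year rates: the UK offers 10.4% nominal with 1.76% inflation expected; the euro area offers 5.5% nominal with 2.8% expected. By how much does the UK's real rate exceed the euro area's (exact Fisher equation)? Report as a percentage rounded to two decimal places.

The UK: (1 + 0.1040)/(1 + 0.0176) − 1 = 8.4906%
The euro area: (1 + 0.0550)/(1 + 0.0280) − 1 = 2.6265%
Differential = 8.4906% − 2.6265% = 5.8641% → 5.86%.

5.86%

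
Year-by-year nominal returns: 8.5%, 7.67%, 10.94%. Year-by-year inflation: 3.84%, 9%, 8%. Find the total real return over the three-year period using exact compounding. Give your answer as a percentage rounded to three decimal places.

6.022%

Nominal growth factor = 1.0850 × 1.0767 × 1.1094 = 1.296023
Price-level growth factor = 1.0384 × 1.0900 × 1.0800 = 1.222404
Real growth factor = 1.296023 / 1.222404 = 1.060224
Total real return = 1.060224 − 1 → 6.022%.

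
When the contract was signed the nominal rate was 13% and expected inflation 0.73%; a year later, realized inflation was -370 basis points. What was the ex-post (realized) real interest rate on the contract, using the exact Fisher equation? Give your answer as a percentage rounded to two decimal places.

Ex-post: (1 + 0.1300)/(1 − 0.0370) − 1 = 17.3416%
So the realized real rate is 17.34%.

17.34%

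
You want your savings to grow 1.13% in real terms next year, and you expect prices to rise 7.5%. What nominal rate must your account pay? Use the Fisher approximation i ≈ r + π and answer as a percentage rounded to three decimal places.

i ≈ r + π = 1.13% + 7.5% = 8.630%.

8.630%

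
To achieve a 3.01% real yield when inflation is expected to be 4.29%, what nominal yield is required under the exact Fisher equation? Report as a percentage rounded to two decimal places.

(1 + i) = (1 + r)(1 + π) = 1.03010 × 1.04290 = 1.07429129
i = 1.07429129 − 1, so the required nominal rate is 7.43%.

7.43%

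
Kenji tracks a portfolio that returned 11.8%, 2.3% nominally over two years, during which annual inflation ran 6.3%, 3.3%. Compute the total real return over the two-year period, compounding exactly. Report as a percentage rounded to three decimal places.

Nominal growth factor = 1.1180 × 1.0230 = 1.143714
Price-level growth factor = 1.0630 × 1.0330 = 1.098079
Real growth factor = 1.143714 / 1.098079 = 1.041559
Total real return = 1.041559 − 1 → 4.156%.

4.156%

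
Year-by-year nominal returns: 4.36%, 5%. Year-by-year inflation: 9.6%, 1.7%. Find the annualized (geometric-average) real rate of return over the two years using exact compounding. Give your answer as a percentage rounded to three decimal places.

Compound the nominal returns: 1.0436 × 1.0500 = 1.09578000.
Compound inflation: 1.0960 × 1.0170 = 1.11463200.
Deflate: 1.09578000 / 1.11463200 = 0.98308679.
Annualized real rate = 0.98308679^(1/2) − 1 = -0.8493% → -0.849%.

-0.849%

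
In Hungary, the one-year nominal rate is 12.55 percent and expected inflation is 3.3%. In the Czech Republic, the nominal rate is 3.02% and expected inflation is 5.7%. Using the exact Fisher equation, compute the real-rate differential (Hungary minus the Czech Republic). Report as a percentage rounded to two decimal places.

11.49%

Hungary: (1 + 0.1255)/(1 + 0.0330) − 1 = 8.9545%
The Czech Republic: (1 + 0.0302)/(1 + 0.0570) − 1 = -2.5355%
Differential = 8.9545% − (-2.5355%) = 11.4900% → 11.49%.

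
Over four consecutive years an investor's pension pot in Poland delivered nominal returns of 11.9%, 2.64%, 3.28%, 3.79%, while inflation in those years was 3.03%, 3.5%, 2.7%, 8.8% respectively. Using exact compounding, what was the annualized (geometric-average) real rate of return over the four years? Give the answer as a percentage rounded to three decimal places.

Nominal growth factor = 1.1190 × 1.0264 × 1.0328 × 1.0379 = 1.23117127
Price-level growth factor = 1.0303 × 1.0350 × 1.0270 × 1.0880 = 1.19152563
Real growth factor = 1.23117127 / 1.19152563 = 1.03327300
Annualized real rate = 1.03327300^(1/4) − 1 = 0.8216% → 0.822%.

0.822%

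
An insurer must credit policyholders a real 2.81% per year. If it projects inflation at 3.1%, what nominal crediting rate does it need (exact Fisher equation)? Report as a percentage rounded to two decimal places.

6.00%

(1 + i) = (1 + r)(1 + π) = 1.02810 × 1.03100 = 1.0599711
i = 1.0599711 − 1, so the required nominal rate is 6.00%.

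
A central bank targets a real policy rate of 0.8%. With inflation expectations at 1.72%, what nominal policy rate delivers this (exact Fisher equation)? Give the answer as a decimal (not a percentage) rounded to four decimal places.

0.0253

(1 + i) = (1 + r)(1 + π) = 1.00800 × 1.01720 = 1.0253376
i = 1.0253376 − 1, so the required nominal rate is 0.0253.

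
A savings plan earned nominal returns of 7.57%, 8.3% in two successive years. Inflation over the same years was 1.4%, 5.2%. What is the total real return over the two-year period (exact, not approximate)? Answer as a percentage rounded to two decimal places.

Compound the nominal returns: 1.0757 × 1.0830 = 1.164983.
Compound inflation: 1.0140 × 1.0520 = 1.066728.
Deflate: 1.164983 / 1.066728 = 1.092109.
Total real return = 1.092109 − 1 → 9.21%.

9.21%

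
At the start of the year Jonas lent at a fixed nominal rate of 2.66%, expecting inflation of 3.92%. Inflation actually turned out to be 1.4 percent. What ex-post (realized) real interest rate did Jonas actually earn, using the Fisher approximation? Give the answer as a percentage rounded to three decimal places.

1.260%

Ex-post: 2.66% − 1.4% = 1.260%
So the realized real rate is 1.260%.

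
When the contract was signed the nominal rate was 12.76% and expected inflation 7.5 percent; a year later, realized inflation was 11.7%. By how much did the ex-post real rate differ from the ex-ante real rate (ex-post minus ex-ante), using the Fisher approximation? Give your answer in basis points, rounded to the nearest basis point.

Ex-ante: 12.76% − 7.5% = 5.260%
Ex-post: 12.76% − 11.7% = 1.060%
Difference (ex-post − ex-ante) = -4.2000% → -420 basis points.

-420 basis points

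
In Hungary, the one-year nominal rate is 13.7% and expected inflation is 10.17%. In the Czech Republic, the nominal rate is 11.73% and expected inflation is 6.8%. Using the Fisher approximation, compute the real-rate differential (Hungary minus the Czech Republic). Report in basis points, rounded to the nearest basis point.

-140 basis points

Hungary: 13.7% − 10.17% = 3.530%
The Czech Republic: 11.73% − 6.8% = 4.930%
Differential = -1.400% → -140 basis points.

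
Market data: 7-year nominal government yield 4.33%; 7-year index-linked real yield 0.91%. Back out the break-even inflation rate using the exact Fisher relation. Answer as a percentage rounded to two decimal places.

3.39%

(1 + π) = (1 + i)/(1 + r) = 1.04330 / 1.00910 = 1.033892
Break-even inflation = 1.033892 − 1 → 3.39%.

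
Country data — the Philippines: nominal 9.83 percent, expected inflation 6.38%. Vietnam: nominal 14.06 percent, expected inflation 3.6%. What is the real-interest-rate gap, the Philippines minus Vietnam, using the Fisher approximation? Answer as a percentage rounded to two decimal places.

-7.01%

The Philippines: 9.83% − 6.38% = 3.450%
Vietnam: 14.06% − 3.6% = 10.460%
Differential = -7.010% → -7.01%.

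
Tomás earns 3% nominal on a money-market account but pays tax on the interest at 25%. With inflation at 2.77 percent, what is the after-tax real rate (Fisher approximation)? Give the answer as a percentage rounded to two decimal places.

-0.52%

After-tax nominal return = 3% × (1 − 0.25) = 2.2500%.
r ≈ 2.2500% − 2.77% → -0.52%.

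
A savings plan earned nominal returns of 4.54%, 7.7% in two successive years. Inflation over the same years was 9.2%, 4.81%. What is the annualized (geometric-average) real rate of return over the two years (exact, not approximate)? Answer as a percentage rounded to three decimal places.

-0.817%

Compound the nominal returns: 1.0454 × 1.0770 = 1.12589580.
Compound inflation: 1.0920 × 1.0481 = 1.14452520.
Deflate: 1.12589580 / 1.14452520 = 0.98372303.
Annualized real rate = 0.98372303^(1/2) − 1 = -0.8172% → -0.817%.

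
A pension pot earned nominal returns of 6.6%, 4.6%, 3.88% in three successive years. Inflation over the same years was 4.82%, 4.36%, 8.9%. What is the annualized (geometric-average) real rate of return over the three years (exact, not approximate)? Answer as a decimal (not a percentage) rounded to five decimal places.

-0.00931

Compound the nominal returns: 1.0660 × 1.0460 × 1.0388 = 1.15829940.
Compound inflation: 1.0482 × 1.0436 × 1.0890 = 1.19125876.
Deflate: 1.15829940 / 1.19125876 = 0.97233233.
Annualized real rate = 0.97233233^(1/3) − 1 = -0.9309% → -0.00931.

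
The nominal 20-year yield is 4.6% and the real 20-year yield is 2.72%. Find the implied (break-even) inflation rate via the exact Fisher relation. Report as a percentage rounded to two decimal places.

(1 + π) = (1 + i)/(1 + r) = 1.04600 / 1.02720 = 1.018302
Break-even inflation = 1.018302 − 1 → 1.83%.

1.83%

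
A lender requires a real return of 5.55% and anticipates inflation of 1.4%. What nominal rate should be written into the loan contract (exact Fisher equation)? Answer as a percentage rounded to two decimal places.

7.03%

(1 + i) = (1 + r)(1 + π) = 1.05550 × 1.01400 = 1.070277
i = 1.070277 − 1, so the required nominal rate is 7.03%.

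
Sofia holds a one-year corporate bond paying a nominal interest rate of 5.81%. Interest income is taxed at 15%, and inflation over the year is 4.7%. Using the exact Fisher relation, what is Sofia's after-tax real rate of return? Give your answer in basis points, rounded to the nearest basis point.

After-tax nominal return = 5.81% × (1 − 0.15) = 4.9385%.
1 + r = 1.049385 / 1.04700 = 1.002278
After-tax real rate = 1.002278 − 1 → 23 basis points.

23 basis points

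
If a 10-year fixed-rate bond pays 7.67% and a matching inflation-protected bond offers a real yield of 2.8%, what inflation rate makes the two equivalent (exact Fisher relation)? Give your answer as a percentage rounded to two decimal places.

4.74%

(1 + π) = (1 + i)/(1 + r) = 1.07670 / 1.02800 = 1.047374
Break-even inflation = 1.047374 − 1 → 4.74%.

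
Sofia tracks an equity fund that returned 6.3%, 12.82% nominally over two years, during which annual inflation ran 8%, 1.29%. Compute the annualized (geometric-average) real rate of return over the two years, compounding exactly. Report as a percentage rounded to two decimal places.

4.70%

Compound the nominal returns: 1.0630 × 1.1282 = 1.19927660.
Compound inflation: 1.0800 × 1.0129 = 1.09393200.
Deflate: 1.19927660 / 1.09393200 = 1.09629904.
Annualized real rate = 1.09629904^(1/2) − 1 = 4.7043% → 4.70%.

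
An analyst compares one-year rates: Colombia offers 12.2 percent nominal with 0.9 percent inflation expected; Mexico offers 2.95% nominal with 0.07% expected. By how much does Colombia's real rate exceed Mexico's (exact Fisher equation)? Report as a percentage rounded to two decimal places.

Colombia: (1 + 0.1220)/(1 + 0.0090) − 1 = 11.1992%
Mexico: (1 + 0.0295)/(1 + 0.0007) − 1 = 2.8780%
Differential = 11.1992% − 2.8780% = 8.3212% → 8.32%.

8.32%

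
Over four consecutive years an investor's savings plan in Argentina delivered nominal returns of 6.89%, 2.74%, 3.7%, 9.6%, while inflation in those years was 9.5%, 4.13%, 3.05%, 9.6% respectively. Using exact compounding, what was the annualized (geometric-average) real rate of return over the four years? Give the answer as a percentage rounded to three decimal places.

-0.779%

Compound the nominal returns: 1.0689 × 1.0274 × 1.0370 × 1.0960 = 1.24814761.
Compound inflation: 1.0950 × 1.0413 × 1.0305 × 1.0960 = 1.28780035.
Deflate: 1.24814761 / 1.28780035 = 0.96920894.
Annualized real rate = 0.96920894^(1/4) − 1 = -0.7788% → -0.779%.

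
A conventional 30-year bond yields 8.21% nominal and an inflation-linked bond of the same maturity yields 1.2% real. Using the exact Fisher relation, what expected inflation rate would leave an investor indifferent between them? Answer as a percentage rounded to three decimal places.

(1 + π) = (1 + i)/(1 + r) = 1.08210 / 1.01200 = 1.069269
Break-even inflation = 1.069269 − 1 → 6.927%.

6.927%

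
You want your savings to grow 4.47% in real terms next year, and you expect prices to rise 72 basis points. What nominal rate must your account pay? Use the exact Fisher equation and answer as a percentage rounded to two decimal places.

5.22%

(1 + i) = (1 + r)(1 + π) = 1.04470 × 1.00720 = 1.05222184
i = 1.05222184 − 1, so the required nominal rate is 5.22%.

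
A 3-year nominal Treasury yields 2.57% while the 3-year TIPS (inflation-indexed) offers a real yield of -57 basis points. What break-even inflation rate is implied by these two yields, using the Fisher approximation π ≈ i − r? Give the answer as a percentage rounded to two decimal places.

π ≈ i − r = 2.57% − (-0.57%) → 3.14%.

3.14%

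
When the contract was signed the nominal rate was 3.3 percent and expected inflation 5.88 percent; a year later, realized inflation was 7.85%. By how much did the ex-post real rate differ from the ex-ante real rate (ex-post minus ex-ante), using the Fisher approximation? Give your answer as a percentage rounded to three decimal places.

-1.970%

Ex-ante: 3.3% − 5.88% = -2.580%
Ex-post: 3.3% − 7.85% = -4.550%
Difference (ex-post − ex-ante) = -1.9700% → -1.970%.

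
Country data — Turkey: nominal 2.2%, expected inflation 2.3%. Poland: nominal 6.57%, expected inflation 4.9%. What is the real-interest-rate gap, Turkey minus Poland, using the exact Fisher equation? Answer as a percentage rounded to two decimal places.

Turkey: (1 + 0.0220)/(1 + 0.0230) − 1 = -0.0978%
Poland: (1 + 0.0657)/(1 + 0.0490) − 1 = 1.5920%
Differential = -0.0978% − 1.5920% = -1.6897% → -1.69%.

-1.69%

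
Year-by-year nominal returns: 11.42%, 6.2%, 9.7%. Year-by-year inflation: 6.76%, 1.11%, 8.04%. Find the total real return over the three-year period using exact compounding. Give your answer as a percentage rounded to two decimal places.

11.30%

Nominal growth factor = 1.1142 × 1.0620 × 1.0970 = 1.298059
Price-level growth factor = 1.0676 × 1.0111 × 1.0804 = 1.166238
Real growth factor = 1.298059 / 1.166238 = 1.113030
Total real return = 1.113030 − 1 → 11.30%.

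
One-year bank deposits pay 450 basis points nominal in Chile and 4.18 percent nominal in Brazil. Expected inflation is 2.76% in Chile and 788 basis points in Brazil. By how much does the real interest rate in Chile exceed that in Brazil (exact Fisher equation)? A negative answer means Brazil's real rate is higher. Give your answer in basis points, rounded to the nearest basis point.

Chile: (1 + 0.0450)/(1 + 0.0276) − 1 = 1.6933%
Brazil: (1 + 0.0418)/(1 + 0.0788) − 1 = -3.4297%
Differential = 1.6933% − (-3.4297%) = 5.1230% → 512 basis points.

512 basis points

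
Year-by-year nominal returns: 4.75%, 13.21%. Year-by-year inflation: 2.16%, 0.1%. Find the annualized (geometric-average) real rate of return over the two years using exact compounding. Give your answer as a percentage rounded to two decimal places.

Nominal growth factor = 1.0475 × 1.1321 = 1.18587475
Price-level growth factor = 1.0216 × 1.0010 = 1.02262160
Real growth factor = 1.18587475 / 1.02262160 = 1.15964180
Annualized real rate = 1.15964180^(1/2) − 1 = 7.6867% → 7.69%.

7.69%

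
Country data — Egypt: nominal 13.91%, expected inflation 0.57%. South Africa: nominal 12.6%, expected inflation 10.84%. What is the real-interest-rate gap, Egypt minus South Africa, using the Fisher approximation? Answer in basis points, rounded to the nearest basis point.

Egypt: 13.91% − 0.57% = 13.340%
South Africa: 12.6% − 10.84% = 1.760%
Differential = 11.580% → 1158 basis points.

1158 basis points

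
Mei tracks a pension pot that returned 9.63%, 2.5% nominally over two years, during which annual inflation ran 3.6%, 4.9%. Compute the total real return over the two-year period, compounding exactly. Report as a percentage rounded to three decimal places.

3.399%

Compound the nominal returns: 1.0963 × 1.0250 = 1.123708.
Compound inflation: 1.0360 × 1.0490 = 1.086764.
Deflate: 1.123708 / 1.086764 = 1.033994.
Total real return = 1.033994 − 1 → 3.399%.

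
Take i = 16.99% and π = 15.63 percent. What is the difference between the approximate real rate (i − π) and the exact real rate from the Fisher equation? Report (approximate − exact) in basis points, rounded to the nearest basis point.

18 basis points

Approximate: r ≈ 16.990% − 15.630% = 1.3600%
Exact: (1 + 0.1699)/(1 + 0.1563) − 1 = 1.1762%
Error = 1.3600% − 1.1762% = 0.1838% → 18 basis points.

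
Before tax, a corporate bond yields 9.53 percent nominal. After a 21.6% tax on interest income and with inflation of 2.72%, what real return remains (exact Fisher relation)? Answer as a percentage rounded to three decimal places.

4.626%

After-tax nominal return = 9.53% × (1 − 0.216) = 7.47152%.
1 + r = 1.0747152 / 1.02720 = 1.046257
After-tax real rate = 1.046257 − 1 → 4.626%.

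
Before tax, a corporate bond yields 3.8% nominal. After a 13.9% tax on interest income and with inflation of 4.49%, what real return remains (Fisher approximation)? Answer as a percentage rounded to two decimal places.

-1.22%

After-tax nominal return = 3.8% × (1 − 0.139) = 3.2718%.
r ≈ 3.2718% − 4.49% → -1.22%.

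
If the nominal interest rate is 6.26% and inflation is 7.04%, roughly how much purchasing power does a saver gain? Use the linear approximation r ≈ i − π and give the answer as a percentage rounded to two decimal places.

r ≈ i − π = 6.26% − 7.04% = -0.78%.

-0.78%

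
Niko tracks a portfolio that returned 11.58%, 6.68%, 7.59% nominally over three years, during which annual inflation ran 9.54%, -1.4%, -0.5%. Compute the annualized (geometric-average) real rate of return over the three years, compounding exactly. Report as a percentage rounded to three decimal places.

6.020%

Compound the nominal returns: 1.1158 × 1.0668 × 1.0759 = 1.28068190.
Compound inflation: 1.0954 × 0.9860 × 0.9950 = 1.07466408.
Deflate: 1.28068190 / 1.07466408 = 1.19170439.
Annualized real rate = 1.19170439^(1/3) − 1 = 6.0204% → 6.020%.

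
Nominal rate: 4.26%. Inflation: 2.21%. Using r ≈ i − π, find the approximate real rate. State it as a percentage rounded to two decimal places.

2.05%

r ≈ i − π = 4.26% − 2.21% = 2.05%.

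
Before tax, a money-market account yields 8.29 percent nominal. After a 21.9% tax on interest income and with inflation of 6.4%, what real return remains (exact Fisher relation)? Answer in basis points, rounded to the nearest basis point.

After-tax nominal return = 8.29% × (1 − 0.219) = 6.47449%.
1 + r = 1.0647449 / 1.06400 = 1.000700
After-tax real rate = 1.000700 − 1 → 7 basis points.

7 basis points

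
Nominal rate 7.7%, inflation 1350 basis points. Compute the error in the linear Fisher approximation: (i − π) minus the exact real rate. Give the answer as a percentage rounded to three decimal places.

Approximate: r ≈ 7.700% − 13.500% = -5.8000%
Exact: (1 + 0.0770)/(1 + 0.1350) − 1 = -5.1101%
Error = -5.8000% − (-5.1101%) = -0.6899% → -0.690%.

-0.690%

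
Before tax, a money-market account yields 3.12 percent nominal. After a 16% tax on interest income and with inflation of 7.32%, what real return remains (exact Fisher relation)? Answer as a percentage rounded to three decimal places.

After-tax nominal return = 3.12% × (1 − 0.16) = 2.6208%.
1 + r = 1.026208 / 1.07320 = 0.956213
After-tax real rate = 0.956213 − 1 → -4.379%.

-4.379%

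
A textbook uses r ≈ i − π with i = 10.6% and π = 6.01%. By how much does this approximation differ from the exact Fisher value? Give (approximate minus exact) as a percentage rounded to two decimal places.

0.26%

Approximate: r ≈ 10.600% − 6.010% = 4.5900%
Exact: (1 + 0.1060)/(1 + 0.0601) − 1 = 4.3298%
Error = 4.5900% − 4.3298% = 0.2602% → 0.26%.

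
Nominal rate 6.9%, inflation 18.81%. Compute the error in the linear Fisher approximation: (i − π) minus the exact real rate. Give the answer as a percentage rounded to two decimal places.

Approximate: r ≈ 6.900% − 18.810% = -11.9100%
Exact: (1 + 0.0690)/(1 + 0.1881) − 1 = -10.0244%
Error = -11.9100% − (-10.0244%) = -1.8856% → -1.89%.

-1.89%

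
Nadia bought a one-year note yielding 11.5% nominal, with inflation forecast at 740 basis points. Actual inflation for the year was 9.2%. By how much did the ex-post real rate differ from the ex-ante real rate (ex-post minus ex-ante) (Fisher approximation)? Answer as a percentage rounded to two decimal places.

Ex-ante: 11.5% − 7.4% = 4.100%
Ex-post: 11.5% − 9.2% = 2.300%
Difference (ex-post − ex-ante) = -1.8000% → -1.80%.

-1.80%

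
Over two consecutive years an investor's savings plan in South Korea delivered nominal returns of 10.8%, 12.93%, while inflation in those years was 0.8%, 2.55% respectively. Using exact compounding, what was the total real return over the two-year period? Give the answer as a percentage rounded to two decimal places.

Compound the nominal returns: 1.1080 × 1.1293 = 1.251264.
Compound inflation: 1.0080 × 1.0255 = 1.033704.
Deflate: 1.251264 / 1.033704 = 1.210467.
Total real return = 1.210467 − 1 → 21.05%.

21.05%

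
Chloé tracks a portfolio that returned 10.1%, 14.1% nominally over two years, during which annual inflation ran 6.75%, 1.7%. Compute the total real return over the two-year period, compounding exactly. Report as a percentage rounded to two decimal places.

Compound the nominal returns: 1.1010 × 1.1410 = 1.256241.
Compound inflation: 1.0675 × 1.0170 = 1.085648.
Deflate: 1.256241 / 1.085648 = 1.157135.
Total real return = 1.157135 − 1 → 15.71%.

15.71%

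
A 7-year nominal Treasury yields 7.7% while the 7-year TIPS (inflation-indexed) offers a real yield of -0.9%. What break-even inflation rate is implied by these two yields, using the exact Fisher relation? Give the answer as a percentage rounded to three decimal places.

(1 + π) = (1 + i)/(1 + r) = 1.07700 / 0.99100 = 1.086781
Break-even inflation = 1.086781 − 1 → 8.678%.

8.678%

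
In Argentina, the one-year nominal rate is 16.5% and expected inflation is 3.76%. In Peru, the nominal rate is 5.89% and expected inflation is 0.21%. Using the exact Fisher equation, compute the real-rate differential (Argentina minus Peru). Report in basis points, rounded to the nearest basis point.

Argentina: (1 + 0.1650)/(1 + 0.0376) − 1 = 12.2783%
Peru: (1 + 0.0589)/(1 + 0.0021) − 1 = 5.6681%
Differential = 12.2783% − 5.6681% = 6.6102% → 661 basis points.

661 basis points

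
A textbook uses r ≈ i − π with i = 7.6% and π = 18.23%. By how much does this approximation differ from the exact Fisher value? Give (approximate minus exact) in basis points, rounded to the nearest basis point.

-164 basis points

Approximate: r ≈ 7.600% − 18.230% = -10.6300%
Exact: (1 + 0.0760)/(1 + 0.1823) − 1 = -8.9909%
Error = -10.6300% − (-8.9909%) = -1.6391% → -164 basis points.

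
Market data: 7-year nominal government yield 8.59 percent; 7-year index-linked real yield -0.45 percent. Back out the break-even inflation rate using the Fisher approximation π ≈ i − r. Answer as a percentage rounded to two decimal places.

π ≈ i − r = 8.59% − (-0.45%) → 9.04%.

9.04%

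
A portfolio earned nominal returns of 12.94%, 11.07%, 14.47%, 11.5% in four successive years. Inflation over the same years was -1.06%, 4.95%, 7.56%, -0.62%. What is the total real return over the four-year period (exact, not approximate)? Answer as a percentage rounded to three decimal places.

44.247%

Compound the nominal returns: 1.1294 × 1.1107 × 1.1447 × 1.1150 = 1.601073.
Compound inflation: 0.9894 × 1.0495 × 1.0756 × 0.9938 = 1.109952.
Deflate: 1.601073 / 1.109952 = 1.442471.
Total real return = 1.442471 − 1 → 44.247%.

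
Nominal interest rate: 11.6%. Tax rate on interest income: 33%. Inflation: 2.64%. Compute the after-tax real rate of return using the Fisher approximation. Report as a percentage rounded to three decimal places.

After-tax nominal return = 11.6% × (1 − 0.33) = 7.7720%.
r ≈ 7.7720% − 2.64% → 5.132%.

5.132%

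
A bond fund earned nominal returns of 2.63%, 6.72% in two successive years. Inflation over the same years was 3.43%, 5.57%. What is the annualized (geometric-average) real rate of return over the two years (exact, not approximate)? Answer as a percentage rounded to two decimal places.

Compound the nominal returns: 1.0263 × 1.0672 = 1.09526736.
Compound inflation: 1.0343 × 1.0557 = 1.09191051.
Deflate: 1.09526736 / 1.09191051 = 1.00307429.
Annualized real rate = 1.00307429^(1/2) − 1 = 0.1536% → 0.15%.

0.15%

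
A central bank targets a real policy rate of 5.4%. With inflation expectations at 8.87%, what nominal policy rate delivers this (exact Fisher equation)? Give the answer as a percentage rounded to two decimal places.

(1 + i) = (1 + r)(1 + π) = 1.05400 × 1.08870 = 1.1474898
i = 1.1474898 − 1, so the required nominal rate is 14.75%.

14.75%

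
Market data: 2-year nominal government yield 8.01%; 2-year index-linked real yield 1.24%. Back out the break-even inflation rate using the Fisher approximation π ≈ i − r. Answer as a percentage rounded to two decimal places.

π ≈ i − r = 8.01% − 1.24% → 6.77%.

6.77%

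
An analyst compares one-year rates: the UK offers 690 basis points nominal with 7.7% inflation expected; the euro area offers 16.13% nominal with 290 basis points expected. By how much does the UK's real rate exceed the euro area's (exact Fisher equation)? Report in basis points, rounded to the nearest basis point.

-1360 basis points

The UK: (1 + 0.0690)/(1 + 0.0770) − 1 = -0.7428%
The euro area: (1 + 0.1613)/(1 + 0.0290) − 1 = 12.8571%
Differential = -0.7428% − 12.8571% = -13.5999% → -1360 basis points.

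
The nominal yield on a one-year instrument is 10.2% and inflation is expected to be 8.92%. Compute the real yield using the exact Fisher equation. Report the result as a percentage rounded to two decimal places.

1.18%

1 + r = 1.10200 / 1.08920 = 1.011752
r = 1.011752 − 1 = 1.1752%, i.e. 1.18%.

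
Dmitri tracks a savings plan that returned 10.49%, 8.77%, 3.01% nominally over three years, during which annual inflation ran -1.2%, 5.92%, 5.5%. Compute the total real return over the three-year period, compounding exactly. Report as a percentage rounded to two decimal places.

12.13%

Compound the nominal returns: 1.1049 × 1.0877 × 1.0301 = 1.237974.
Compound inflation: 0.9880 × 1.0592 × 1.0550 = 1.104047.
Deflate: 1.237974 / 1.104047 = 1.121306.
Total real return = 1.121306 − 1 → 12.13%.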